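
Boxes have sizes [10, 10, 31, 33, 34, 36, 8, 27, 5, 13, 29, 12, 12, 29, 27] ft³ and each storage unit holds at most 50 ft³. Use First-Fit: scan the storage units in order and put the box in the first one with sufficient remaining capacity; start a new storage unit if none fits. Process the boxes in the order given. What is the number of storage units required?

Put 10 ft³ in storage unit 1; 40 ft³ remain.
Put 10 ft³ in storage unit 1; 30 ft³ remain.
Put 31 ft³ in storage unit 2; 19 ft³ remain.
Put 33 ft³ in storage unit 3; 17 ft³ remain.
Put 34 ft³ in storage unit 4; 16 ft³ remain.
Put 36 ft³ in storage unit 5; 14 ft³ remain.
Put 8 ft³ in storage unit 1; 22 ft³ remain.
Put 27 ft³ in storage unit 6; 23 ft³ remain.
Put 5 ft³ in storage unit 1; 17 ft³ remain.
Put 13 ft³ in storage unit 1; 4 ft³ remain.
Put 29 ft³ in storage unit 7; 21 ft³ remain.
Put 12 ft³ in storage unit 2; 7 ft³ remain.
Put 12 ft³ in storage unit 3; 5 ft³ remain.
Put 29 ft³ in storage unit 8; 21 ft³ remain.
Put 27 ft³ in storage unit 9; 23 ft³ remain.
Final storage units: [10,10,8,5,13] [31,12] [33,12] [34] [36] [27] [29] [29] [27].

9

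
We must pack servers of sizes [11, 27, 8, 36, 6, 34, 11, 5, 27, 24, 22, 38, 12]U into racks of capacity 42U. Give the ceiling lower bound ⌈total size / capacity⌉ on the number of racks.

7

Total size = 11 + 27 + 8 + 36 + 6 + 34 + 11 + 5 + 27 + 24 + 22 + 38 + 12 = 261U.
⌈261 / 42⌉ = 7.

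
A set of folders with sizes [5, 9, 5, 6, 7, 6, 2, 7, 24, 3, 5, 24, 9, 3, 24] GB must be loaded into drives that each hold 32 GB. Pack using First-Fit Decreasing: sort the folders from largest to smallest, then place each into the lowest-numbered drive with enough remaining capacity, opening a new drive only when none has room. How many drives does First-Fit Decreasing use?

Sorted descending: 24, 24, 24, 9, 9, 7, 7, 6, 6, 5, 5, 5, 3, 3, 2.
Put 24 GB in drive 1; 8 GB remain.
Put 24 GB in drive 2; 8 GB remain.
Put 24 GB in drive 3; 8 GB remain.
Put 9 GB in drive 4; 23 GB remain.
Put 9 GB in drive 4; 14 GB remain.
Put 7 GB in drive 1; 1 GB remain.
Put 7 GB in drive 2; 1 GB remain.
Put 6 GB in drive 3; 2 GB remain.
Put 6 GB in drive 4; 8 GB remain.
Put 5 GB in drive 4; 3 GB remain.
Put 5 GB in drive 5; 27 GB remain.
Put 5 GB in drive 5; 22 GB remain.
Put 3 GB in drive 4; 0 GB remain.
Put 3 GB in drive 5; 19 GB remain.
Put 2 GB in drive 3; 0 GB remain.
Final drives: [24,7] [24,7] [24,6,2] [9,9,6,5,3] [5,5,3].

5 drives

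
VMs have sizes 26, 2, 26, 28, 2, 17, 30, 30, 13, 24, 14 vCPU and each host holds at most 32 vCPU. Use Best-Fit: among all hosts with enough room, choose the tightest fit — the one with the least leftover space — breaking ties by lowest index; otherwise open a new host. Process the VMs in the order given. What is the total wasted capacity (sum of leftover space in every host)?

44

host 1: place 26 vCPU, 6 vCPU left
host 1: place 2 vCPU, 4 vCPU left
host 2: place 26 vCPU, 6 vCPU left
host 3: place 28 vCPU, 4 vCPU left
host 1: place 2 vCPU, 2 vCPU left
host 4: place 17 vCPU, 15 vCPU left
host 5: place 30 vCPU, 2 vCPU left
host 6: place 30 vCPU, 2 vCPU left
host 4: place 13 vCPU, 2 vCPU left
host 7: place 24 vCPU, 8 vCPU left
host 8: place 14 vCPU, 18 vCPU left
8 hosts × 32 vCPU = 256 vCPU; used 212 vCPU; unused 44 vCPU.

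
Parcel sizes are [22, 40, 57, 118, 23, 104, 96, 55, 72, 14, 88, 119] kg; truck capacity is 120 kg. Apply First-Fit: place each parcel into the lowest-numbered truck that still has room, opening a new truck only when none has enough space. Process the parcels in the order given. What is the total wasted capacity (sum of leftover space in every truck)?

22 kg → truck 1 (remaining 98 kg)
40 kg → truck 1 (remaining 58 kg)
57 kg → truck 1 (remaining 1 kg)
118 kg → truck 2 (remaining 2 kg)
23 kg → truck 3 (remaining 97 kg)
104 kg → truck 4 (remaining 16 kg)
96 kg → truck 3 (remaining 1 kg)
55 kg → truck 5 (remaining 65 kg)
72 kg → truck 6 (remaining 48 kg)
14 kg → truck 4 (remaining 2 kg)
88 kg → truck 7 (remaining 32 kg)
119 kg → truck 8 (remaining 1 kg)
8 trucks × 120 kg = 960 kg; used 808 kg; unused 152 kg.

152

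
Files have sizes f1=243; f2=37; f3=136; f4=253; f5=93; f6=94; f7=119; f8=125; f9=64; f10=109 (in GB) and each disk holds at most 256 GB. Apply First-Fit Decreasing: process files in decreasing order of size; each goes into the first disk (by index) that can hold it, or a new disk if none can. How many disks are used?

Sorted descending: 253, 243, 136, 125, 119, 109, 94, 93, 64, 37.
253 GB → disk 1 (remaining 3 GB)
243 GB → disk 2 (remaining 13 GB)
136 GB → disk 3 (remaining 120 GB)
125 GB → disk 4 (remaining 131 GB)
119 GB → disk 3 (remaining 1 GB)
109 GB → disk 4 (remaining 22 GB)
94 GB → disk 5 (remaining 162 GB)
93 GB → disk 5 (remaining 69 GB)
64 GB → disk 5 (remaining 5 GB)
37 GB → disk 6 (remaining 219 GB)

6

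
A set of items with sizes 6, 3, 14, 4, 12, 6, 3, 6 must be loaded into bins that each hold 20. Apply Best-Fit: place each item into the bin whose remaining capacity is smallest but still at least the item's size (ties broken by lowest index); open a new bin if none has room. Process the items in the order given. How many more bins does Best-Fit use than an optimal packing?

Best-Fit: [6,3,3,6] [14,4] [12,6] → 3 bins.
Total size 54; any packing needs at least ⌈54/20⌉ = 3 bins.
So 3 is already optimal.

0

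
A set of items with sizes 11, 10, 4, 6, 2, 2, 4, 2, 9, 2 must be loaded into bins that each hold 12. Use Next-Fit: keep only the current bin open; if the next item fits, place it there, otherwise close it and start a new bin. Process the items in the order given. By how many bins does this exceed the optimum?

0

Next-Fit: [11] [10] [4,6,2] [2,4,2] [9,2] → 5 bins.
Total size 52; any packing needs at least ⌈52/12⌉ = 5 bins.
So 5 is already optimal.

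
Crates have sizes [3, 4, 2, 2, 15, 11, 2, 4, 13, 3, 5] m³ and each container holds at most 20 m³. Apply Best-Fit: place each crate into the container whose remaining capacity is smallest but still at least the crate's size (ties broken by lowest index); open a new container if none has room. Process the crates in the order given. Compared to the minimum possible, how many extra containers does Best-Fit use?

0

Best-Fit: [3,4,2,2,4,5] [15,2,3] [11] [13] → 4 containers.
Total size 64 m³; any packing needs at least ⌈64/20⌉ = 4 containers.
So 4 is already optimal.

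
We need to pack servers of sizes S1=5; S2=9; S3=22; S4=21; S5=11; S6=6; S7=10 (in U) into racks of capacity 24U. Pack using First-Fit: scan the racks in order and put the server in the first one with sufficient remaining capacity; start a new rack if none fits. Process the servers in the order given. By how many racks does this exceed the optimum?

0

First-Fit: [5,9,6] [22] [21] [11,10] → 4 racks.
Total size 84U; any packing needs at least ⌈84/24⌉ = 4 racks.
So 4 is already optimal.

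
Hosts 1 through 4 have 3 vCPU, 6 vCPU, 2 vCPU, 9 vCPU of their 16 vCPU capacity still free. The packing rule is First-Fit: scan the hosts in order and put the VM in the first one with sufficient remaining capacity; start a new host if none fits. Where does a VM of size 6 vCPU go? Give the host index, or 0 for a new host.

Hosts with room: host 2 (6 vCPU), host 4 (9 vCPU).
The first with room is host 2.

2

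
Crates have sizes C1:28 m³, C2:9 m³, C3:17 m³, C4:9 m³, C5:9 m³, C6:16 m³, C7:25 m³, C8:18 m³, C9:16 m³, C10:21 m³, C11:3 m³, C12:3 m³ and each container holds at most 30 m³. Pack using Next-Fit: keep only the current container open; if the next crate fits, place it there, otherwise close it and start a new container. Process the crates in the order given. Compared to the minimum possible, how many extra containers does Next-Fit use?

Next-Fit: [28] [9,17] [9,9] [16] [25] [18] [16] [21,3,3] → 8 containers.
7 crates exceed 15 m³ (half the capacity), and no two of those can share a container, so at least 7 containers are needed.
An optimal packing achieves that bound: [28] [25,3] [21,9] [18,9,3] [17,9] [16] [16] → 7 containers.
Excess: 8 − 7 = 1.

1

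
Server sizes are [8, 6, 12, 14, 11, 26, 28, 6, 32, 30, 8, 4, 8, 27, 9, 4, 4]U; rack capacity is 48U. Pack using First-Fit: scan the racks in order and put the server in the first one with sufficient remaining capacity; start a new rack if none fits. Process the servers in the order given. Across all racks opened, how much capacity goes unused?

51

rack 1: place 8U, 40U left
rack 1: place 6U, 34U left
rack 1: place 12U, 22U left
rack 1: place 14U, 8U left
rack 2: place 11U, 37U left
rack 2: place 26U, 11U left
rack 3: place 28U, 20U left
rack 1: place 6U, 2U left
rack 4: place 32U, 16U left
rack 5: place 30U, 18U left
rack 2: place 8U, 3U left
rack 3: place 4U, 16U left
rack 3: place 8U, 8U left
rack 6: place 27U, 21U left
rack 4: place 9U, 7U left
rack 3: place 4U, 4U left
rack 3: place 4U, 0U left
6 racks × 48U = 288U; used 237U; unused 51U.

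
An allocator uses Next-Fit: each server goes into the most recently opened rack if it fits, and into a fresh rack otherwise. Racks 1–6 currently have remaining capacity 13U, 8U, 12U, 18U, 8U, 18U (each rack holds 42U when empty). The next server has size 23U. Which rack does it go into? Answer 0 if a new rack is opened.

0

Next-Fit only looks at rack 6, which has 18U free.
23U does not fit, so a new rack is opened.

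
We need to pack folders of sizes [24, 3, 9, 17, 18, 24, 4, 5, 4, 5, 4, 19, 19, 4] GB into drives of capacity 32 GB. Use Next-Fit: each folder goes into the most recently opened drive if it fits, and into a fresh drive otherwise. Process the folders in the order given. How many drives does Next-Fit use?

7

24 GB → drive 1 (remaining 8 GB)
3 GB → drive 1 (remaining 5 GB)
9 GB → drive 2 (remaining 23 GB)
17 GB → drive 2 (remaining 6 GB)
18 GB → drive 3 (remaining 14 GB)
24 GB → drive 4 (remaining 8 GB)
4 GB → drive 4 (remaining 4 GB)
5 GB → drive 5 (remaining 27 GB)
4 GB → drive 5 (remaining 23 GB)
5 GB → drive 5 (remaining 18 GB)
4 GB → drive 5 (remaining 14 GB)
19 GB → drive 6 (remaining 13 GB)
19 GB → drive 7 (remaining 13 GB)
4 GB → drive 7 (remaining 9 GB)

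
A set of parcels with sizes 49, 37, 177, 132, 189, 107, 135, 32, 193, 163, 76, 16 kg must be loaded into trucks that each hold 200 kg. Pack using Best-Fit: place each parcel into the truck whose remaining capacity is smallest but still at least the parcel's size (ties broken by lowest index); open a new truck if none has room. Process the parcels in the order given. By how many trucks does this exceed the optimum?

Best-Fit: [49,37,107] [177,16] [132] [189] [135,32] [193] [163] [76] → 8 trucks.
Total size 1306 kg; any packing needs at least ⌈1306/200⌉ = 7 trucks.
An optimal packing achieves that bound: [193] [189] [177,16] [163,37] [135,49] [132,32] [107,76] → 7 trucks.
Excess: 8 − 7 = 1.

1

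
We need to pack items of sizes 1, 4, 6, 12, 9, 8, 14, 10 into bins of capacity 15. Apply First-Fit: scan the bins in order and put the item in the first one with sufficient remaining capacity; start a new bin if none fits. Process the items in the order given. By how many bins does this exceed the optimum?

1

First-Fit: [1,4,6] [12] [9] [8] [14] [10] → 6 bins.
Total size 64; any packing needs at least ⌈64/15⌉ = 5 bins.
An optimal packing achieves that bound: [14,1] [12] [10,4] [9,6] [8] → 5 bins.
Excess: 6 − 5 = 1.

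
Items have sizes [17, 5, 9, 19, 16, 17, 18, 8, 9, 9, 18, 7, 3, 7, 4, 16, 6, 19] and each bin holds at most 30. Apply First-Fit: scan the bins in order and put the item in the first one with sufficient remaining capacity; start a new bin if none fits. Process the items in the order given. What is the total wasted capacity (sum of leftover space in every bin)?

17 → bin 1 (remaining 13)
5 → bin 1 (remaining 8)
9 → bin 2 (remaining 21)
19 → bin 2 (remaining 2)
16 → bin 3 (remaining 14)
17 → bin 4 (remaining 13)
18 → bin 5 (remaining 12)
8 → bin 1 (remaining 0)
9 → bin 3 (remaining 5)
9 → bin 4 (remaining 4)
18 → bin 6 (remaining 12)
7 → bin 5 (remaining 5)
3 → bin 3 (remaining 2)
7 → bin 6 (remaining 5)
4 → bin 4 (remaining 0)
16 → bin 7 (remaining 14)
6 → bin 7 (remaining 8)
19 → bin 8 (remaining 11)
8 bins × 30 = 240; used 207; unused 33.

33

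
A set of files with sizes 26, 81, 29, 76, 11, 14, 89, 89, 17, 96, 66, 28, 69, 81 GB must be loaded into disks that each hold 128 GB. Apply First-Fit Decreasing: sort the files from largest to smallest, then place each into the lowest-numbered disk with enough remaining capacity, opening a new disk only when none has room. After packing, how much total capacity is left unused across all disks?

Sorted descending: 96, 89, 89, 81, 81, 76, 69, 66, 29, 28, 26, 17, 14, 11.
96 GB → disk 1 (remaining 32 GB)
89 GB → disk 2 (remaining 39 GB)
89 GB → disk 3 (remaining 39 GB)
81 GB → disk 4 (remaining 47 GB)
81 GB → disk 5 (remaining 47 GB)
76 GB → disk 6 (remaining 52 GB)
69 GB → disk 7 (remaining 59 GB)
66 GB → disk 8 (remaining 62 GB)
29 GB → disk 1 (remaining 3 GB)
28 GB → disk 2 (remaining 11 GB)
26 GB → disk 3 (remaining 13 GB)
17 GB → disk 4 (remaining 30 GB)
14 GB → disk 4 (remaining 16 GB)
11 GB → disk 2 (remaining 0 GB)
8 disks × 128 GB = 1024 GB; used 772 GB; unused 252 GB.

252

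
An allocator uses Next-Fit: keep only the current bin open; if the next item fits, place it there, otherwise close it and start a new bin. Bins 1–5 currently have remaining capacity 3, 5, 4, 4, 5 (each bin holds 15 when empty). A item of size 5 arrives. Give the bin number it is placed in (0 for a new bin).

Next-Fit only looks at bin 5, which has 5 free.
5 fits there.

5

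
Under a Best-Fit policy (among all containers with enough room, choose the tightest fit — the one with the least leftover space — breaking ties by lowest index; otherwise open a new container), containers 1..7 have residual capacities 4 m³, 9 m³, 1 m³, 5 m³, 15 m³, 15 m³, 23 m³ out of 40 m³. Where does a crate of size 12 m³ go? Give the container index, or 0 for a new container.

Containers with room: container 5 (15 m³), container 6 (15 m³), container 7 (23 m³).
Tightest fit is container 5 with 15 m³ free.

5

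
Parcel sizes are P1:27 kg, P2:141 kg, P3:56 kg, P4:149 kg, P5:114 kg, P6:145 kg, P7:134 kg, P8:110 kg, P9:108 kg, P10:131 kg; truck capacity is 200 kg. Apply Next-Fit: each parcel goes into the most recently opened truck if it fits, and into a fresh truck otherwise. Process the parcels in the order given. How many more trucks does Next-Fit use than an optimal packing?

Next-Fit: [27,141] [56] [149] [114] [145] [134] [110] [108] [131] → 9 trucks.
8 parcels exceed 100 kg (half the capacity), and no two of those can share a truck, so at least 8 trucks are needed.
An optimal packing achieves that bound: [149,27] [145] [141,56] [134] [131] [114] [110] [108] → 8 trucks.
Excess: 9 − 8 = 1.

1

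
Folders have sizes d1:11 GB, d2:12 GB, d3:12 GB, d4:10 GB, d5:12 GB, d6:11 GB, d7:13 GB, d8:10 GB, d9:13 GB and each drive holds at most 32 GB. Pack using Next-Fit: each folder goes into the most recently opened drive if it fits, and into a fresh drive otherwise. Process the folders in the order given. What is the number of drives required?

5 drives

d1 (11 GB) → drive 1 (remaining 21 GB)
d2 (12 GB) → drive 1 (remaining 9 GB)
d3 (12 GB) → drive 2 (remaining 20 GB)
d4 (10 GB) → drive 2 (remaining 10 GB)
d5 (12 GB) → drive 3 (remaining 20 GB)
d6 (11 GB) → drive 3 (remaining 9 GB)
d7 (13 GB) → drive 4 (remaining 19 GB)
d8 (10 GB) → drive 4 (remaining 9 GB)
d9 (13 GB) → drive 5 (remaining 19 GB)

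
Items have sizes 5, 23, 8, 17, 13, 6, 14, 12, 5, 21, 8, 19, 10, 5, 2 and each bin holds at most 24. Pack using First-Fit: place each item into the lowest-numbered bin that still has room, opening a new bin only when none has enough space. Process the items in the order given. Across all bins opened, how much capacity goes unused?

24

bin 1: place 5, 19 left
bin 2: place 23, 1 left
bin 1: place 8, 11 left
bin 3: place 17, 7 left
bin 4: place 13, 11 left
bin 1: place 6, 5 left
bin 5: place 14, 10 left
bin 6: place 12, 12 left
bin 1: place 5, 0 left
bin 7: place 21, 3 left
bin 4: place 8, 3 left
bin 8: place 19, 5 left
bin 5: place 10, 0 left
bin 3: place 5, 2 left
bin 3: place 2, 0 left
8 bins × 24 = 192; used 168; unused 24.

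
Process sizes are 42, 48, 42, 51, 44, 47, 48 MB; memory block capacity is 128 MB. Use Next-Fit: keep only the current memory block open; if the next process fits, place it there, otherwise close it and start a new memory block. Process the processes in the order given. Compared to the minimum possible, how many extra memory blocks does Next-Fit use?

1

Next-Fit: [42,48] [42,51] [44,47] [48] → 4 memory blocks.
Total size 322 MB; any packing needs at least ⌈322/128⌉ = 3 memory blocks.
An optimal packing achieves that bound: [51,48] [48,47] [44,42,42] → 3 memory blocks.
Excess: 4 − 3 = 1.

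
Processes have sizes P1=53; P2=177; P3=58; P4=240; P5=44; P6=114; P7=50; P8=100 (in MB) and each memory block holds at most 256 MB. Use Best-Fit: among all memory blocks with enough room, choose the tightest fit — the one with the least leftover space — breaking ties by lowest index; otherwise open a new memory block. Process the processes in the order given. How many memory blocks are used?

P1 (53 MB) → memory block 1 (remaining 203 MB)
P2 (177 MB) → memory block 1 (remaining 26 MB)
P3 (58 MB) → memory block 2 (remaining 198 MB)
P4 (240 MB) → memory block 3 (remaining 16 MB)
P5 (44 MB) → memory block 2 (remaining 154 MB)
P6 (114 MB) → memory block 2 (remaining 40 MB)
P7 (50 MB) → memory block 4 (remaining 206 MB)
P8 (100 MB) → memory block 4 (remaining 106 MB)
Final memory blocks: [53,177] [58,44,114] [240] [50,100].

4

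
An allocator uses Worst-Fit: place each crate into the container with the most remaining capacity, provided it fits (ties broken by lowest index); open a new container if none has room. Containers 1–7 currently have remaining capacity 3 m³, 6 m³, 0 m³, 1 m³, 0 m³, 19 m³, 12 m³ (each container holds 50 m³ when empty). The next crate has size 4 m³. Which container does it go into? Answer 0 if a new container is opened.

Containers with room: container 2 (6 m³), container 6 (19 m³), container 7 (12 m³).
Most room is container 6 with 19 m³ free.

6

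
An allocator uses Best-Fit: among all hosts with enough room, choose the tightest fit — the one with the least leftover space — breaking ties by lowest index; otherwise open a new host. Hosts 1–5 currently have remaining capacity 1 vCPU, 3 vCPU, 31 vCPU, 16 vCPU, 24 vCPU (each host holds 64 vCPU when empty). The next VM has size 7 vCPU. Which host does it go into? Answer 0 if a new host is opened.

4

Hosts with room: host 3 (31 vCPU), host 4 (16 vCPU), host 5 (24 vCPU).
Tightest fit is host 4 with 16 vCPU free.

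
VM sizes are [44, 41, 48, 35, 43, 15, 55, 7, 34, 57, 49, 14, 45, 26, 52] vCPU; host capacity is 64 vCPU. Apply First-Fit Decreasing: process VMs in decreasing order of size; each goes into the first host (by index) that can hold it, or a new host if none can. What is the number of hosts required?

11

Sorted descending: 57, 55, 52, 49, 48, 45, 44, 43, 41, 35, 34, 26, 15, 14, 7.
Put 57 vCPU in host 1; 7 vCPU remain.
Put 55 vCPU in host 2; 9 vCPU remain.
Put 52 vCPU in host 3; 12 vCPU remain.
Put 49 vCPU in host 4; 15 vCPU remain.
Put 48 vCPU in host 5; 16 vCPU remain.
Put 45 vCPU in host 6; 19 vCPU remain.
Put 44 vCPU in host 7; 20 vCPU remain.
Put 43 vCPU in host 8; 21 vCPU remain.
Put 41 vCPU in host 9; 23 vCPU remain.
Put 35 vCPU in host 10; 29 vCPU remain.
Put 34 vCPU in host 11; 30 vCPU remain.
Put 26 vCPU in host 10; 3 vCPU remain.
Put 15 vCPU in host 4; 0 vCPU remain.
Put 14 vCPU in host 5; 2 vCPU remain.
Put 7 vCPU in host 1; 0 vCPU remain.
Final hosts: [57,7] [55] [52] [49,15] [48,14] [45] [44] [43] [41] [35,26] [34].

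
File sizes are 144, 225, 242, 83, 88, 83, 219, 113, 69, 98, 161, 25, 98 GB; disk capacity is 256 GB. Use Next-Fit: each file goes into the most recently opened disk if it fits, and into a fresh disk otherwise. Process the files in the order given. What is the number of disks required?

144 GB → disk 1 (remaining 112 GB)
225 GB → disk 2 (remaining 31 GB)
242 GB → disk 3 (remaining 14 GB)
83 GB → disk 4 (remaining 173 GB)
88 GB → disk 4 (remaining 85 GB)
83 GB → disk 4 (remaining 2 GB)
219 GB → disk 5 (remaining 37 GB)
113 GB → disk 6 (remaining 143 GB)
69 GB → disk 6 (remaining 74 GB)
98 GB → disk 7 (remaining 158 GB)
161 GB → disk 8 (remaining 95 GB)
25 GB → disk 8 (remaining 70 GB)
98 GB → disk 9 (remaining 158 GB)

9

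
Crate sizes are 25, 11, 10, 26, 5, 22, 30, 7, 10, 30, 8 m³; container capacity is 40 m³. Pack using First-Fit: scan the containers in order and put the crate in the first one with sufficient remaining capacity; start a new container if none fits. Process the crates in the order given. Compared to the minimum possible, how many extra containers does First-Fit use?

First-Fit: [25,11] [10,26] [5,22,7] [30,10] [30,8] → 5 containers.
Total size 184 m³; any packing needs at least ⌈184/40⌉ = 5 containers.
So 5 is already optimal.

0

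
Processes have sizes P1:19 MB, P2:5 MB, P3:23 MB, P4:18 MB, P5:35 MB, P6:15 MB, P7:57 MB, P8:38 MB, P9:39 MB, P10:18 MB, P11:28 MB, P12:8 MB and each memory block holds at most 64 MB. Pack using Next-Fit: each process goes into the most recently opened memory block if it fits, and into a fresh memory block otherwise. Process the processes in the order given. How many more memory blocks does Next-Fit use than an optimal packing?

2

Next-Fit: [19,5,23] [18,35] [15] [57] [38] [39,18] [28,8] → 7 memory blocks.
Total size 303 MB; any packing needs at least ⌈303/64⌉ = 5 memory blocks.
An optimal packing achieves that bound: [57,5] [39,23] [38,19] [35,28] [18,18,15,8] → 5 memory blocks.
Excess: 7 − 5 = 2.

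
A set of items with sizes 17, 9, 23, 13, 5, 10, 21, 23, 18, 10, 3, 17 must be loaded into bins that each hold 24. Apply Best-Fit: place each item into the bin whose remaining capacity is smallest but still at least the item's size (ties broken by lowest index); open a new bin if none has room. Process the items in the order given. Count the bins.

Put 17 in bin 1; 7 remain.
Put 9 in bin 2; 15 remain.
Put 23 in bin 3; 1 remain.
Put 13 in bin 2; 2 remain.
Put 5 in bin 1; 2 remain.
Put 10 in bin 4; 14 remain.
Put 21 in bin 5; 3 remain.
Put 23 in bin 6; 1 remain.
Put 18 in bin 7; 6 remain.
Put 10 in bin 4; 4 remain.
Put 3 in bin 5; 0 remain.
Put 17 in bin 8; 7 remain.
Final bins: [17,5] [9,13] [23] [10,10] [21,3] [23] [18] [17].

8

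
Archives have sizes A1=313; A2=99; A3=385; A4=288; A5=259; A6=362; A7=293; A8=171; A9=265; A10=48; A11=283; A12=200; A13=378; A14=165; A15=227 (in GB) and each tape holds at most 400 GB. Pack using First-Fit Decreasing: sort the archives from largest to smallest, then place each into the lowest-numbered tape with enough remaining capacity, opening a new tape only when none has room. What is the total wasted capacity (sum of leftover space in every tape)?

Sorted descending: 385, 378, 362, 313, 293, 288, 283, 265, 259, 227, 200, 171, 165, 99, 48.
385 GB → tape 1 (remaining 15 GB)
378 GB → tape 2 (remaining 22 GB)
362 GB → tape 3 (remaining 38 GB)
313 GB → tape 4 (remaining 87 GB)
293 GB → tape 5 (remaining 107 GB)
288 GB → tape 6 (remaining 112 GB)
283 GB → tape 7 (remaining 117 GB)
265 GB → tape 8 (remaining 135 GB)
259 GB → tape 9 (remaining 141 GB)
227 GB → tape 10 (remaining 173 GB)
200 GB → tape 11 (remaining 200 GB)
171 GB → tape 10 (remaining 2 GB)
165 GB → tape 11 (remaining 35 GB)
99 GB → tape 5 (remaining 8 GB)
48 GB → tape 4 (remaining 39 GB)
11 tapes × 400 GB = 4400 GB; used 3736 GB; unused 664 GB.

664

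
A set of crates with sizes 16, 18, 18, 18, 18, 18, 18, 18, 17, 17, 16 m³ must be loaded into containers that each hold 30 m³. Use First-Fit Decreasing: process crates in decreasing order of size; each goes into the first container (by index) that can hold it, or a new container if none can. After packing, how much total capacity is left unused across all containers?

138

Sorted descending: 18, 18, 18, 18, 18, 18, 18, 17, 17, 16, 16.
18 m³ → container 1 (remaining 12 m³)
18 m³ → container 2 (remaining 12 m³)
18 m³ → container 3 (remaining 12 m³)
18 m³ → container 4 (remaining 12 m³)
18 m³ → container 5 (remaining 12 m³)
18 m³ → container 6 (remaining 12 m³)
18 m³ → container 7 (remaining 12 m³)
17 m³ → container 8 (remaining 13 m³)
17 m³ → container 9 (remaining 13 m³)
16 m³ → container 10 (remaining 14 m³)
16 m³ → container 11 (remaining 14 m³)
11 containers × 30 m³ = 330 m³; used 192 m³; unused 138 m³.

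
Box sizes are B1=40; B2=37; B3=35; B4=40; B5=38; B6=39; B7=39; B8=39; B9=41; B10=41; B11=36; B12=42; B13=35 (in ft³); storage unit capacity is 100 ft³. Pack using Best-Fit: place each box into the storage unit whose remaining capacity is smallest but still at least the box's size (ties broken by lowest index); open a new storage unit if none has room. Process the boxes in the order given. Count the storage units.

7 storage units

storage unit 1: place B1 (40 ft³), 60 ft³ left
storage unit 1: place B2 (37 ft³), 23 ft³ left
storage unit 2: place B3 (35 ft³), 65 ft³ left
storage unit 2: place B4 (40 ft³), 25 ft³ left
storage unit 3: place B5 (38 ft³), 62 ft³ left
storage unit 3: place B6 (39 ft³), 23 ft³ left
storage unit 4: place B7 (39 ft³), 61 ft³ left
storage unit 4: place B8 (39 ft³), 22 ft³ left
storage unit 5: place B9 (41 ft³), 59 ft³ left
storage unit 5: place B10 (41 ft³), 18 ft³ left
storage unit 6: place B11 (36 ft³), 64 ft³ left
storage unit 6: place B12 (42 ft³), 22 ft³ left
storage unit 7: place B13 (35 ft³), 65 ft³ left
Final storage units: [40,37] [35,40] [38,39] [39,39] [41,41] [36,42] [35].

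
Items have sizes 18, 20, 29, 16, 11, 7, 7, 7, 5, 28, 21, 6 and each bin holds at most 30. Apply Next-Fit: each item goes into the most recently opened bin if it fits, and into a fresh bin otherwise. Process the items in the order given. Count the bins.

7 bins

18 → bin 1 (remaining 12)
20 → bin 2 (remaining 10)
29 → bin 3 (remaining 1)
16 → bin 4 (remaining 14)
11 → bin 4 (remaining 3)
7 → bin 5 (remaining 23)
7 → bin 5 (remaining 16)
7 → bin 5 (remaining 9)
5 → bin 5 (remaining 4)
28 → bin 6 (remaining 2)
21 → bin 7 (remaining 9)
6 → bin 7 (remaining 3)
Final bins: [18] [20] [29] [16,11] [7,7,7,5] [28] [21,6].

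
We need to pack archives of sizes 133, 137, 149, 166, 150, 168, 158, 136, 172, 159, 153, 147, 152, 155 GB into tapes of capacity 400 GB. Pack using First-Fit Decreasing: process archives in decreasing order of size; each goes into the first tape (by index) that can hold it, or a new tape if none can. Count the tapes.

Sorted descending: 172, 168, 166, 159, 158, 155, 153, 152, 150, 149, 147, 137, 136, 133.
tape 1: place 172 GB, 228 GB left
tape 1: place 168 GB, 60 GB left
tape 2: place 166 GB, 234 GB left
tape 2: place 159 GB, 75 GB left
tape 3: place 158 GB, 242 GB left
tape 3: place 155 GB, 87 GB left
tape 4: place 153 GB, 247 GB left
tape 4: place 152 GB, 95 GB left
tape 5: place 150 GB, 250 GB left
tape 5: place 149 GB, 101 GB left
tape 6: place 147 GB, 253 GB left
tape 6: place 137 GB, 116 GB left
tape 7: place 136 GB, 264 GB left
tape 7: place 133 GB, 131 GB left
Final tapes: [172,168] [166,159] [158,155] [153,152] [150,149] [147,137] [136,133].

7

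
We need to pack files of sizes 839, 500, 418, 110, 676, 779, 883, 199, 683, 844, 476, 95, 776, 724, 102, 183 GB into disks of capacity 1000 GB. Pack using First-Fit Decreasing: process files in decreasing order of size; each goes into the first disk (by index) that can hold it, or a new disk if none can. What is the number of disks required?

10 disks

Sorted descending: 883, 844, 839, 779, 776, 724, 683, 676, 500, 476, 418, 199, 183, 110, 102, 95.
Put 883 GB in disk 1; 117 GB remain.
Put 844 GB in disk 2; 156 GB remain.
Put 839 GB in disk 3; 161 GB remain.
Put 779 GB in disk 4; 221 GB remain.
Put 776 GB in disk 5; 224 GB remain.
Put 724 GB in disk 6; 276 GB remain.
Put 683 GB in disk 7; 317 GB remain.
Put 676 GB in disk 8; 324 GB remain.
Put 500 GB in disk 9; 500 GB remain.
Put 476 GB in disk 9; 24 GB remain.
Put 418 GB in disk 10; 582 GB remain.
Put 199 GB in disk 4; 22 GB remain.
Put 183 GB in disk 5; 41 GB remain.
Put 110 GB in disk 1; 7 GB remain.
Put 102 GB in disk 2; 54 GB remain.
Put 95 GB in disk 3; 66 GB remain.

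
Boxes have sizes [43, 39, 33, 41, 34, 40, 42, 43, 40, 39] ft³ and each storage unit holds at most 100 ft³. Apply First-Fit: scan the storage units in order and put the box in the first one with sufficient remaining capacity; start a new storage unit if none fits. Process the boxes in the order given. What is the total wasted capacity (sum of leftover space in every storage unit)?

106

43 ft³ → storage unit 1 (remaining 57 ft³)
39 ft³ → storage unit 1 (remaining 18 ft³)
33 ft³ → storage unit 2 (remaining 67 ft³)
41 ft³ → storage unit 2 (remaining 26 ft³)
34 ft³ → storage unit 3 (remaining 66 ft³)
40 ft³ → storage unit 3 (remaining 26 ft³)
42 ft³ → storage unit 4 (remaining 58 ft³)
43 ft³ → storage unit 4 (remaining 15 ft³)
40 ft³ → storage unit 5 (remaining 60 ft³)
39 ft³ → storage unit 5 (remaining 21 ft³)
5 storage units × 100 ft³ = 500 ft³; used 394 ft³; unused 106 ft³.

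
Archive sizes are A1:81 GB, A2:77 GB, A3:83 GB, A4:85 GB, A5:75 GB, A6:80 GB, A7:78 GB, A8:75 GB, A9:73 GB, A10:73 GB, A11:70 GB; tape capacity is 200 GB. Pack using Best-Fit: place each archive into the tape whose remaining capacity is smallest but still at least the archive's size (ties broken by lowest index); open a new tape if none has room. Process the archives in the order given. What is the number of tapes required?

Put A1 (81 GB) in tape 1; 119 GB remain.
Put A2 (77 GB) in tape 1; 42 GB remain.
Put A3 (83 GB) in tape 2; 117 GB remain.
Put A4 (85 GB) in tape 2; 32 GB remain.
Put A5 (75 GB) in tape 3; 125 GB remain.
Put A6 (80 GB) in tape 3; 45 GB remain.
Put A7 (78 GB) in tape 4; 122 GB remain.
Put A8 (75 GB) in tape 4; 47 GB remain.
Put A9 (73 GB) in tape 5; 127 GB remain.
Put A10 (73 GB) in tape 5; 54 GB remain.
Put A11 (70 GB) in tape 6; 130 GB remain.

6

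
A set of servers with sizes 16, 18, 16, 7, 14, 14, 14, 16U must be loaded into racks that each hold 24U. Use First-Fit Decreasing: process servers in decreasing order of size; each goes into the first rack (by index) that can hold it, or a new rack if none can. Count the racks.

7

Sorted descending: 18, 16, 16, 16, 14, 14, 14, 7.
Put 18U in rack 1; 6U remain.
Put 16U in rack 2; 8U remain.
Put 16U in rack 3; 8U remain.
Put 16U in rack 4; 8U remain.
Put 14U in rack 5; 10U remain.
Put 14U in rack 6; 10U remain.
Put 14U in rack 7; 10U remain.
Put 7U in rack 2; 1U remain.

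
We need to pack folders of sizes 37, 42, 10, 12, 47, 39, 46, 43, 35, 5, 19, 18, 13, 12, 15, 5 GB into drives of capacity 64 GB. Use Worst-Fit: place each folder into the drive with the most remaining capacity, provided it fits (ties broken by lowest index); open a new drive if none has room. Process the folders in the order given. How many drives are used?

7 drives

37 GB → drive 1 (remaining 27 GB)
42 GB → drive 2 (remaining 22 GB)
10 GB → drive 1 (remaining 17 GB)
12 GB → drive 2 (remaining 10 GB)
47 GB → drive 3 (remaining 17 GB)
39 GB → drive 4 (remaining 25 GB)
46 GB → drive 5 (remaining 18 GB)
43 GB → drive 6 (remaining 21 GB)
35 GB → drive 7 (remaining 29 GB)
5 GB → drive 7 (remaining 24 GB)
19 GB → drive 4 (remaining 6 GB)
18 GB → drive 7 (remaining 6 GB)
13 GB → drive 6 (remaining 8 GB)
12 GB → drive 5 (remaining 6 GB)
15 GB → drive 1 (remaining 2 GB)
5 GB → drive 3 (remaining 12 GB)
Final drives: [37,10,15] [42,12] [47,5] [39,19] [46,12] [43,13] [35,5,18].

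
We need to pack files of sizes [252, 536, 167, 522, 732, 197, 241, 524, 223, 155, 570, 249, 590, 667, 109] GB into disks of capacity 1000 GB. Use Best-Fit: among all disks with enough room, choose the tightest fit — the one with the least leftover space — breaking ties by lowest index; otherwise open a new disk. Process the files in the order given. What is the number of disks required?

disk 1: place 252 GB, 748 GB left
disk 1: place 536 GB, 212 GB left
disk 1: place 167 GB, 45 GB left
disk 2: place 522 GB, 478 GB left
disk 3: place 732 GB, 268 GB left
disk 3: place 197 GB, 71 GB left
disk 2: place 241 GB, 237 GB left
disk 4: place 524 GB, 476 GB left
disk 2: place 223 GB, 14 GB left
disk 4: place 155 GB, 321 GB left
disk 5: place 570 GB, 430 GB left
disk 4: place 249 GB, 72 GB left
disk 6: place 590 GB, 410 GB left
disk 7: place 667 GB, 333 GB left
disk 7: place 109 GB, 224 GB left
Final disks: [252,536,167] [522,241,223] [732,197] [524,155,249] [570] [590] [667,109].

7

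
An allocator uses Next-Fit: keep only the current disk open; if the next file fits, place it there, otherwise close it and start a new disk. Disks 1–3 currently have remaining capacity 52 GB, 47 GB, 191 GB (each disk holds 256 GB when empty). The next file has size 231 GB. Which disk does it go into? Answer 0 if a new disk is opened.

Next-Fit only looks at disk 3, which has 191 GB free.
231 GB does not fit, so a new disk is opened.

0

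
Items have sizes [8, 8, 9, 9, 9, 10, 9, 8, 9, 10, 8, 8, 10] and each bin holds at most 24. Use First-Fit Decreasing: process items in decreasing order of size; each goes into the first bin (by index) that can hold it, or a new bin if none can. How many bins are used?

6

Sorted descending: 10, 10, 10, 9, 9, 9, 9, 9, 8, 8, 8, 8, 8.
10 → bin 1 (remaining 14)
10 → bin 1 (remaining 4)
10 → bin 2 (remaining 14)
9 → bin 2 (remaining 5)
9 → bin 3 (remaining 15)
9 → bin 3 (remaining 6)
9 → bin 4 (remaining 15)
9 → bin 4 (remaining 6)
8 → bin 5 (remaining 16)
8 → bin 5 (remaining 8)
8 → bin 5 (remaining 0)
8 → bin 6 (remaining 16)
8 → bin 6 (remaining 8)
Final bins: [10,10] [10,9] [9,9] [9,9] [8,8,8] [8,8].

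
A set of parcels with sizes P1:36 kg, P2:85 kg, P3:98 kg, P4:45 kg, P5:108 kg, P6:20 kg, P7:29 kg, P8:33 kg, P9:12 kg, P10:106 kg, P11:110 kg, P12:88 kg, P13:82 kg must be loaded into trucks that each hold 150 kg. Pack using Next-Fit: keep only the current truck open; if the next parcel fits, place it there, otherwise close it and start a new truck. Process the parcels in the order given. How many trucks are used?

8

truck 1: place P1 (36 kg), 114 kg left
truck 1: place P2 (85 kg), 29 kg left
truck 2: place P3 (98 kg), 52 kg left
truck 2: place P4 (45 kg), 7 kg left
truck 3: place P5 (108 kg), 42 kg left
truck 3: place P6 (20 kg), 22 kg left
truck 4: place P7 (29 kg), 121 kg left
truck 4: place P8 (33 kg), 88 kg left
truck 4: place P9 (12 kg), 76 kg left
truck 5: place P10 (106 kg), 44 kg left
truck 6: place P11 (110 kg), 40 kg left
truck 7: place P12 (88 kg), 62 kg left
truck 8: place P13 (82 kg), 68 kg left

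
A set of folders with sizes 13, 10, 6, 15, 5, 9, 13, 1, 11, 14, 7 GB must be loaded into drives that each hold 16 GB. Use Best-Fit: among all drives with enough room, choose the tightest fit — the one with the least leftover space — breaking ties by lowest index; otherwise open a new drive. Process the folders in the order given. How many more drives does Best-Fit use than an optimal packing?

Best-Fit: [13] [10,6] [15,1] [5,9] [13] [11] [14] [7] → 8 drives.
Total size 104 GB; any packing needs at least ⌈104/16⌉ = 7 drives.
An optimal packing achieves that bound: [15,1] [14] [13] [13] [11,5] [10,6] [9,7] → 7 drives.
Excess: 8 − 7 = 1.

1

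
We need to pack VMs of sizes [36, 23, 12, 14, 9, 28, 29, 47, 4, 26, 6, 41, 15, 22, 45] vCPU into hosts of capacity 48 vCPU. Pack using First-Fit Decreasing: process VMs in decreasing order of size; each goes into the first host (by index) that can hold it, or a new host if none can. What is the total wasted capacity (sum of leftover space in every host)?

27

Sorted descending: 47, 45, 41, 36, 29, 28, 26, 23, 22, 15, 14, 12, 9, 6, 4.
host 1: place 47 vCPU, 1 vCPU left
host 2: place 45 vCPU, 3 vCPU left
host 3: place 41 vCPU, 7 vCPU left
host 4: place 36 vCPU, 12 vCPU left
host 5: place 29 vCPU, 19 vCPU left
host 6: place 28 vCPU, 20 vCPU left
host 7: place 26 vCPU, 22 vCPU left
host 8: place 23 vCPU, 25 vCPU left
host 7: place 22 vCPU, 0 vCPU left
host 5: place 15 vCPU, 4 vCPU left
host 6: place 14 vCPU, 6 vCPU left
host 4: place 12 vCPU, 0 vCPU left
host 8: place 9 vCPU, 16 vCPU left
host 3: place 6 vCPU, 1 vCPU left
host 5: place 4 vCPU, 0 vCPU left
8 hosts × 48 vCPU = 384 vCPU; used 357 vCPU; unused 27 vCPU.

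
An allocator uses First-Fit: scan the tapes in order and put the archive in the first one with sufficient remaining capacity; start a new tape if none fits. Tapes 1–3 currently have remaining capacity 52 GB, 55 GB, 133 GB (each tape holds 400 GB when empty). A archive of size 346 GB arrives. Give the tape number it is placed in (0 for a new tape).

No tape has ≥ 346 GB free, so a new tape is opened.

0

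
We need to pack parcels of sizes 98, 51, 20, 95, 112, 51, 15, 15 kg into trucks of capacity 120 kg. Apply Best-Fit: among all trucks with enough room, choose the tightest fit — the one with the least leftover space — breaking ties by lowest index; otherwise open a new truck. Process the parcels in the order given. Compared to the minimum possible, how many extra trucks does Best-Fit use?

0

Best-Fit: [98,20] [51,51,15] [95,15] [112] → 4 trucks.
Total size 457 kg; any packing needs at least ⌈457/120⌉ = 4 trucks.
So 4 is already optimal.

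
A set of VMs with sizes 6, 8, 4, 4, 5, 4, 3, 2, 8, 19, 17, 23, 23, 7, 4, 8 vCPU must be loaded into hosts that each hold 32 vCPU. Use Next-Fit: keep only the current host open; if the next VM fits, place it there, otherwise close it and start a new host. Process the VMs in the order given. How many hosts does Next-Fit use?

Put 6 vCPU in host 1; 26 vCPU remain.
Put 8 vCPU in host 1; 18 vCPU remain.
Put 4 vCPU in host 1; 14 vCPU remain.
Put 4 vCPU in host 1; 10 vCPU remain.
Put 5 vCPU in host 1; 5 vCPU remain.
Put 4 vCPU in host 1; 1 vCPU remain.
Put 3 vCPU in host 2; 29 vCPU remain.
Put 2 vCPU in host 2; 27 vCPU remain.
Put 8 vCPU in host 2; 19 vCPU remain.
Put 19 vCPU in host 2; 0 vCPU remain.
Put 17 vCPU in host 3; 15 vCPU remain.
Put 23 vCPU in host 4; 9 vCPU remain.
Put 23 vCPU in host 5; 9 vCPU remain.
Put 7 vCPU in host 5; 2 vCPU remain.
Put 4 vCPU in host 6; 28 vCPU remain.
Put 8 vCPU in host 6; 20 vCPU remain.
Final hosts: [6,8,4,4,5,4] [3,2,8,19] [17] [23] [23,7] [4,8].

6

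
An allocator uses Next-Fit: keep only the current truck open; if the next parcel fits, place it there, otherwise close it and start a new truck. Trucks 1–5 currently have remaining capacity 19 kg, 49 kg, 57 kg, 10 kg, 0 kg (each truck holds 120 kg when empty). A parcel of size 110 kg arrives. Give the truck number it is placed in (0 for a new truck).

0

Next-Fit only looks at truck 5, which has 0 kg free.
110 kg does not fit, so a new truck is opened.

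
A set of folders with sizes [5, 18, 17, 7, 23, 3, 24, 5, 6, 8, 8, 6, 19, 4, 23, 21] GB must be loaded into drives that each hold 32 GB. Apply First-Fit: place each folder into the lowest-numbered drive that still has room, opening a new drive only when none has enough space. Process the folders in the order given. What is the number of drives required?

7

drive 1: place 5 GB, 27 GB left
drive 1: place 18 GB, 9 GB left
drive 2: place 17 GB, 15 GB left
drive 1: place 7 GB, 2 GB left
drive 3: place 23 GB, 9 GB left
drive 2: place 3 GB, 12 GB left
drive 4: place 24 GB, 8 GB left
drive 2: place 5 GB, 7 GB left
drive 2: place 6 GB, 1 GB left
drive 3: place 8 GB, 1 GB left
drive 4: place 8 GB, 0 GB left
drive 5: place 6 GB, 26 GB left
drive 5: place 19 GB, 7 GB left
drive 5: place 4 GB, 3 GB left
drive 6: place 23 GB, 9 GB left
drive 7: place 21 GB, 11 GB left
Final drives: [5,18,7] [17,3,5,6] [23,8] [24,8] [6,19,4] [23] [21].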